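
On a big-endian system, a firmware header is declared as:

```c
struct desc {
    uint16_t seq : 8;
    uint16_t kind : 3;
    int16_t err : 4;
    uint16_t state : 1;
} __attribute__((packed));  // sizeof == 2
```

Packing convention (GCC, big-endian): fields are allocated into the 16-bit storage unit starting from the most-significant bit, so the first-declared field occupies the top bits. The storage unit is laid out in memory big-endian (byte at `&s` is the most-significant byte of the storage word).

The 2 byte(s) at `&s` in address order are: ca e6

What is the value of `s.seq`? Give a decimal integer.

[0]=0xca [1]=0xe6 (big-endian) → word 0xcae6
seq:8 @ bit 8 → (0xcae6>>8)&0xff = 0xca  ←
kind:3 @ bit 5 → (0xcae6>>5)&0x7 = 0x7
err:4 @ bit 1 → (0xcae6>>1)&0xf = 0x3
state:1 @ bit 0 → (0xcae6>>0)&0x1 = 0x0

202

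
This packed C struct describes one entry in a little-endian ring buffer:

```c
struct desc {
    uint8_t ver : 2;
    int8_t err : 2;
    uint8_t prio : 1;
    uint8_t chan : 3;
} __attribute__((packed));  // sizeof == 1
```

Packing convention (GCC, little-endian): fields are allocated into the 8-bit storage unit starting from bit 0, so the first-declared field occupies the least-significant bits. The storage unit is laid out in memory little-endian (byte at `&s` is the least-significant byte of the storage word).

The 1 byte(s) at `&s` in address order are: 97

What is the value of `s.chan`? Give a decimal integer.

[0]=0x97 (little-endian) → word 0x97
ver:2 @ bit 0 → (0x97>>0)&0x3 = 0x3
err:2 @ bit 2 → (0x97>>2)&0x3 = 0x1
prio:1 @ bit 4 → (0x97>>4)&0x1 = 0x1
chan:3 @ bit 5 → (0x97>>5)&0x7 = 0x4  ←

4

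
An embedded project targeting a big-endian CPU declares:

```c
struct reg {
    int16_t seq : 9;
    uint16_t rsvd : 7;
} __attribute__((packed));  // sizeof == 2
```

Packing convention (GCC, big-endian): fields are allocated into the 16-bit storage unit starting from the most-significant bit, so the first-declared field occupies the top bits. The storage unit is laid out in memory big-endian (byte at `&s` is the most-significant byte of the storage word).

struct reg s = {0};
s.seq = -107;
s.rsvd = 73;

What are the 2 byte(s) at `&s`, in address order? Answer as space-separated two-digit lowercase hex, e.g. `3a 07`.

seq:9 = -107 → 0x195 << 7 → word 0xca80
rsvd:7 = 73 → 0x49 << 0 → word 0xcac9
word = 0xcac9 → big-endian bytes:
  [0]=0xca  [1]=0xc9

ca c9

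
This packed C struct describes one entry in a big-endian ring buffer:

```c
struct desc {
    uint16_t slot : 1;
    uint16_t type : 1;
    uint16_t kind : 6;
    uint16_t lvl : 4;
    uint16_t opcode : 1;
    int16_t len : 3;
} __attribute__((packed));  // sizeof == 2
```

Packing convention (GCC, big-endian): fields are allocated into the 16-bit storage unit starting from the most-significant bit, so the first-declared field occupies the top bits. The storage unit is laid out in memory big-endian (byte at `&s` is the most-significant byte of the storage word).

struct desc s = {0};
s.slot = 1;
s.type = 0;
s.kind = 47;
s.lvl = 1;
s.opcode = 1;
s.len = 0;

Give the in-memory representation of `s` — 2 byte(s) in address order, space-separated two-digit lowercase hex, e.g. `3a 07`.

slot:1 = 1 → 0x1 << 15 → word 0x8000
type:1 = 0 → 0x0 << 14 → word 0x8000
kind:6 = 47 → 0x2f << 8 → word 0xaf00
lvl:4 = 1 → 0x1 << 4 → word 0xaf10
opcode:1 = 1 → 0x1 << 3 → word 0xaf18
len:3 = 0 → 0x0 << 0 → word 0xaf18
word = 0xaf18 → big-endian bytes:
  [0]=0xaf  [1]=0x18

af 18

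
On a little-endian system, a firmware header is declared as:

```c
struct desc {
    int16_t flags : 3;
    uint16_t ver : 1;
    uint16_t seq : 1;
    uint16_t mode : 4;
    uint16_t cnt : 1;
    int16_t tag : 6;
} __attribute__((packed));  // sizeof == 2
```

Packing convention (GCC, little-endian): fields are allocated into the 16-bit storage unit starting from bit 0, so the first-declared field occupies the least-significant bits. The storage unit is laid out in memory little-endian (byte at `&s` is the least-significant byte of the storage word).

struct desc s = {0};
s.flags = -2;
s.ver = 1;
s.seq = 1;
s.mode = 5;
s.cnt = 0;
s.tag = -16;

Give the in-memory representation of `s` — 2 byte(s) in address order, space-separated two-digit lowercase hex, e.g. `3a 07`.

[0+:3] flags=-2 & 0x7 = 0x6; word=0x0006
[3+:1] ver=1 & 0x1 = 0x1; word=0x000e
[4+:1] seq=1 & 0x1 = 0x1; word=0x001e
[5+:4] mode=5 & 0xf = 0x5; word=0x00be
[9+:1] cnt=0 & 0x1 = 0x0; word=0x00be
[10+:6] tag=-16 & 0x3f = 0x30; word=0xc0be
word = 0xc0be → little-endian bytes:
  [0]=0xbe  [1]=0xc0

be c0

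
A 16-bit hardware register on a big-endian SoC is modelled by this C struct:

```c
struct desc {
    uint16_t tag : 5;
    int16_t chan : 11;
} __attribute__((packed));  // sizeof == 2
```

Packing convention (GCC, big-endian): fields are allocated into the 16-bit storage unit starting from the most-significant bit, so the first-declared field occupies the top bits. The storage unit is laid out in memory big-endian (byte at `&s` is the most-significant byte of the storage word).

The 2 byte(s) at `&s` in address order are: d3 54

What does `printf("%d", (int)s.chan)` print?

[0]=0xd3 [1]=0x54 (big-endian) → word 0xd354
tag [11+:5] = (word>>11) & 0x1f = 26
chan [0+:11] = (word>>0) & 0x7ff = 852  ←
chan signed 11b, MSB=0: value = 852

852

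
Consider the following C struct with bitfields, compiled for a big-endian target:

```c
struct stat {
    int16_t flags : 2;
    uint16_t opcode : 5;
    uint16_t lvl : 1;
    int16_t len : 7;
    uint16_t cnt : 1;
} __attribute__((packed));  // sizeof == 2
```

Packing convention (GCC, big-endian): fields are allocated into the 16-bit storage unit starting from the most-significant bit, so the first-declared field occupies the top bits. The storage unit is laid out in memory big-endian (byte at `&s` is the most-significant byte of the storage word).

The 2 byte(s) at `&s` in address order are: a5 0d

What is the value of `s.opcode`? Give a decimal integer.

18

[0]=0xa5 [1]=0x0d (big-endian) → word 0xa50d
flags [14+:2] = (word>>14) & 0x3 = 2
opcode [9+:5] = (word>>9) & 0x1f = 18  ←
lvl [8+:1] = (word>>8) & 0x1 = 1
len [1+:7] = (word>>1) & 0x7f = 6
cnt [0+:1] = (word>>0) & 0x1 = 1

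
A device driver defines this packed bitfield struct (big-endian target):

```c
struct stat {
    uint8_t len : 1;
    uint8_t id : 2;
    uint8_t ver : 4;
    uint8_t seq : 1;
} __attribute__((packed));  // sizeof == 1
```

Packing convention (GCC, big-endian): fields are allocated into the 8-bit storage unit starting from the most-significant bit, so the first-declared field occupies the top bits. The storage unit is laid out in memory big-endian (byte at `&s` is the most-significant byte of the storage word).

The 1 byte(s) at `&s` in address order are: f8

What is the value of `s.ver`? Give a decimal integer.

[0]=0xf8 (big-endian) → word 0xf8
len:1 @ bit 7 → (0xf8>>7)&0x1 = 0x1
id:2 @ bit 5 → (0xf8>>5)&0x3 = 0x3
ver:4 @ bit 1 → (0xf8>>1)&0xf = 0xc  ←
seq:1 @ bit 0 → (0xf8>>0)&0x1 = 0x0

12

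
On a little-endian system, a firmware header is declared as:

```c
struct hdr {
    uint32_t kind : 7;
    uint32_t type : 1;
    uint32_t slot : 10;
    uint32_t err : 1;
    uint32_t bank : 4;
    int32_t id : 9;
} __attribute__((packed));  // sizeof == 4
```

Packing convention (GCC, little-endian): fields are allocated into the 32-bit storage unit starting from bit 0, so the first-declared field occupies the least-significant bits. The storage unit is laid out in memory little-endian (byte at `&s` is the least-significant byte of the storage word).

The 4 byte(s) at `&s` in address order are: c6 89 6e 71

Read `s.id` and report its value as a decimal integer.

[0]=0xc6 [1]=0x89 [2]=0x6e [3]=0x71 (little-endian) → word 0x716e89c6
kind:7 @ bit 0 → (0x716e89c6>>0)&0x7f = 0x46
type:1 @ bit 7 → (0x716e89c6>>7)&0x1 = 0x1
slot:10 @ bit 8 → (0x716e89c6>>8)&0x3ff = 0x289
err:1 @ bit 18 → (0x716e89c6>>18)&0x1 = 0x1
bank:4 @ bit 19 → (0x716e89c6>>19)&0xf = 0xd
id:9 @ bit 23 → (0x716e89c6>>23)&0x1ff = 0xe2  ←
id signed 9b, MSB=0: value = 226

226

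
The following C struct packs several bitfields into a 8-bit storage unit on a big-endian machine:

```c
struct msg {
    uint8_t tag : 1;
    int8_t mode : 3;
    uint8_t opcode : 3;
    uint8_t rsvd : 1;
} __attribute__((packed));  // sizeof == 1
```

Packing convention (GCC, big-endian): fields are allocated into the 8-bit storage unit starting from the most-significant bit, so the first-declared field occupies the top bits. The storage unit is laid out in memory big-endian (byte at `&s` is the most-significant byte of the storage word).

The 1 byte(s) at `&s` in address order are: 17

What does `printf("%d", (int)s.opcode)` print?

3

[0]=0x17 (big-endian) → word 0x17
tag:1 @ bit 7 → (0x17>>7)&0x1 = 0x0
mode:3 @ bit 4 → (0x17>>4)&0x7 = 0x1
opcode:3 @ bit 1 → (0x17>>1)&0x7 = 0x3  ←
rsvd:1 @ bit 0 → (0x17>>0)&0x1 = 0x1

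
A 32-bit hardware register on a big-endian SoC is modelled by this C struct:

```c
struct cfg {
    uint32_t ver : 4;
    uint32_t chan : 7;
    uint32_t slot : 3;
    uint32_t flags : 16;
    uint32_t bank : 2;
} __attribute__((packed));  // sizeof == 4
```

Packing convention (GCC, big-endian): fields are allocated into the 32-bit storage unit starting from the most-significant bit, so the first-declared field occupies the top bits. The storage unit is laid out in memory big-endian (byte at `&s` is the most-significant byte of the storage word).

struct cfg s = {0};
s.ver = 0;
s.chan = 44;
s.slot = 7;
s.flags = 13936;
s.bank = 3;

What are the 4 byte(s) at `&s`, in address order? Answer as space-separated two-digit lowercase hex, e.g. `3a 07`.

[28+:4] ver=0 & 0xf = 0x0; word=0x00000000
[21+:7] chan=44 & 0x7f = 0x2c; word=0x05800000
[18+:3] slot=7 & 0x7 = 0x7; word=0x059c0000
[2+:16] flags=13936 & 0xffff = 0x3670; word=0x059cd9c0
[0+:2] bank=3 & 0x3 = 0x3; word=0x059cd9c3
word = 0x059cd9c3 → big-endian bytes:
  [0]=0x05  [1]=0x9c  [2]=0xd9  [3]=0xc3

05 9c d9 c3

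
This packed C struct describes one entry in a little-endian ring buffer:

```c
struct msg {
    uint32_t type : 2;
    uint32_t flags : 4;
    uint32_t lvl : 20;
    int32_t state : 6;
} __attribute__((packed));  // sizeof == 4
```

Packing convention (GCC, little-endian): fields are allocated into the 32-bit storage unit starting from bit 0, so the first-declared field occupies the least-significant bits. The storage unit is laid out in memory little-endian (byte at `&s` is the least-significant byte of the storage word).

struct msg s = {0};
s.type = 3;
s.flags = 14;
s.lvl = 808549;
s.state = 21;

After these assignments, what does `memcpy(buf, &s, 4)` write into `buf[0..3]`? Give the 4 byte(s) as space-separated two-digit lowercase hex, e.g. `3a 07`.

type (2b) val=3 bits=0x3 at bit 0: 0x00000003
flags (4b) val=14 bits=0xe at bit 2: 0x0000003b
lvl (20b) val=808549 bits=0xc5665 at bit 6: 0x0315997b
state (6b) val=21 bits=0x15 at bit 26: 0x5715997b
word = 0x5715997b → little-endian bytes:
  [0]=0x7b  [1]=0x99  [2]=0x15  [3]=0x57

7b 99 15 57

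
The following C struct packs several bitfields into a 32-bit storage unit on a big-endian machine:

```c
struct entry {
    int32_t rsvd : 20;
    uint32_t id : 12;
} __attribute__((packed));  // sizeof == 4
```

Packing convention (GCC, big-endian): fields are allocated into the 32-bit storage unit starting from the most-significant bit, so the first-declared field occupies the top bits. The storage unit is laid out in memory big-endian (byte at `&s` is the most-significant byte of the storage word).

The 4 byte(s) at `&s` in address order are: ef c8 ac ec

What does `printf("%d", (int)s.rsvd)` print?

-66422

[0]=0xef [1]=0xc8 [2]=0xac [3]=0xec (big-endian) → word 0xefc8acec
rsvd:20 @ bit 12 → (0xefc8acec>>12)&0xfffff = 0xefc8a  ←
id:12 @ bit 0 → (0xefc8acec>>0)&0xfff = 0xcec
rsvd signed 20b, MSB=1: 982154 - 1048576 = -66422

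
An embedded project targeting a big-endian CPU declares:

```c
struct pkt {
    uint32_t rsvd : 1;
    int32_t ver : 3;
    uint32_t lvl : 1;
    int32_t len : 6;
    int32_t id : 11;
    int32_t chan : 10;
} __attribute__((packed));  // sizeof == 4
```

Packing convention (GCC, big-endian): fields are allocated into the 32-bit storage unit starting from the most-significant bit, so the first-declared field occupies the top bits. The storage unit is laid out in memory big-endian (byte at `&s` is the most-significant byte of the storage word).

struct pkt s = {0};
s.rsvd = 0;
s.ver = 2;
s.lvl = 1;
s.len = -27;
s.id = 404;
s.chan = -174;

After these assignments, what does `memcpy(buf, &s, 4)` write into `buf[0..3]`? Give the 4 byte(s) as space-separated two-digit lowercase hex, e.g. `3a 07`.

[31+:1] rsvd=0 & 0x1 = 0x0; word=0x00000000
[28+:3] ver=2 & 0x7 = 0x2; word=0x20000000
[27+:1] lvl=1 & 0x1 = 0x1; word=0x28000000
[21+:6] len=-27 & 0x3f = 0x25; word=0x2ca00000
[10+:11] id=404 & 0x7ff = 0x194; word=0x2ca65000
[0+:10] chan=-174 & 0x3ff = 0x352; word=0x2ca65352
word = 0x2ca65352 → big-endian bytes:
  [0]=0x2c  [1]=0xa6  [2]=0x53  [3]=0x52

2c a6 53 52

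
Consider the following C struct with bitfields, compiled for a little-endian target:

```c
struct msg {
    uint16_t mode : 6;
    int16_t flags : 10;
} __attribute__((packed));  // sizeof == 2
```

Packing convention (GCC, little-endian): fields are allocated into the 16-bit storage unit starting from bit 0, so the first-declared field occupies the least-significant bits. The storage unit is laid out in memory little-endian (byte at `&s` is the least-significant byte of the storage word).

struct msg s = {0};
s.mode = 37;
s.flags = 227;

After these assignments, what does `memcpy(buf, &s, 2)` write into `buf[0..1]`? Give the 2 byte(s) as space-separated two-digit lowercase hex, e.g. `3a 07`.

[0+:6] mode=37 & 0x3f = 0x25; word=0x0025
[6+:10] flags=227 & 0x3ff = 0xe3; word=0x38e5
word = 0x38e5 → little-endian bytes:
  [0]=0xe5  [1]=0x38

e5 38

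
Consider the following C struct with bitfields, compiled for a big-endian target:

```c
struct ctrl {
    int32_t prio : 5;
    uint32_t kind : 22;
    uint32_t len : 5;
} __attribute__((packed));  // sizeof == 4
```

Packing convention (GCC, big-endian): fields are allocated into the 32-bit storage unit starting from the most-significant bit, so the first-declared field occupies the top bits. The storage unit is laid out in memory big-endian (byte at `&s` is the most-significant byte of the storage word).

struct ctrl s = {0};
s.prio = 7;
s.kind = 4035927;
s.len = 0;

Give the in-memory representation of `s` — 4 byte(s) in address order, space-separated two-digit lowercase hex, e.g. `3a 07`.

3f b2 aa e0

[27+:5] prio=7 & 0x1f = 0x7; word=0x38000000
[5+:22] kind=4035927 & 0x3fffff = 0x3d9557; word=0x3fb2aae0
[0+:5] len=0 & 0x1f = 0x0; word=0x3fb2aae0
word = 0x3fb2aae0 → big-endian bytes:
  [0]=0x3f  [1]=0xb2  [2]=0xaa  [3]=0xe0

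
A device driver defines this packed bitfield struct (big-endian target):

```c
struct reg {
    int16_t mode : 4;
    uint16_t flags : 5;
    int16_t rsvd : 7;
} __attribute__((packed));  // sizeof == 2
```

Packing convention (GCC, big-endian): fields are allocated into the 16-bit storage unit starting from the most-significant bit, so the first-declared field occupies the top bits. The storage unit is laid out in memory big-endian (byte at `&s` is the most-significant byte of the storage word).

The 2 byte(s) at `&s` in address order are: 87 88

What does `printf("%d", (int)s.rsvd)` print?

[0]=0x87 [1]=0x88 (big-endian) → word 0x8788
mode:4 @ bit 12 → (0x8788>>12)&0xf = 0x8
flags:5 @ bit 7 → (0x8788>>7)&0x1f = 0xf
rsvd:7 @ bit 0 → (0x8788>>0)&0x7f = 0x8  ←
rsvd signed 7b, MSB=0: value = 8

8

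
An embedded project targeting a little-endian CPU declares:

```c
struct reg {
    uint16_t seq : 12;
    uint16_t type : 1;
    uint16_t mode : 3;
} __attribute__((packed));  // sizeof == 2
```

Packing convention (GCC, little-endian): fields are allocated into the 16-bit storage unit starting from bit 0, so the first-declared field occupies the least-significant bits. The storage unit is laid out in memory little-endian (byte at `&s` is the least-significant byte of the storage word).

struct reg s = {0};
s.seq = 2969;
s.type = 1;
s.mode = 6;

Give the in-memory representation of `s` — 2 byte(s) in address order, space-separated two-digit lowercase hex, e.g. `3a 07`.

99 db

seq (12b) val=2969 bits=0xb99 at bit 0: 0x0b99
type (1b) val=1 bits=0x1 at bit 12: 0x1b99
mode (3b) val=6 bits=0x6 at bit 13: 0xdb99
word = 0xdb99 → little-endian bytes:
  [0]=0x99  [1]=0xdb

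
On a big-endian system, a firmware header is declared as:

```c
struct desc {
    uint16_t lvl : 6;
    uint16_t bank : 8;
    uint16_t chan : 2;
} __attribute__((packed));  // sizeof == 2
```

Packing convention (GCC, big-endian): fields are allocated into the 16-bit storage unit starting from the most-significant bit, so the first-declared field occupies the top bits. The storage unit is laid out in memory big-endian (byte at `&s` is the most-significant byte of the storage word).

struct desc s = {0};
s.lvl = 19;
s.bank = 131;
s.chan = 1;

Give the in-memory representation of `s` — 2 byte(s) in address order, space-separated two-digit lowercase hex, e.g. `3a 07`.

4e 0d

lvl:6 = 19 → 0x13 << 10 → word 0x4c00
bank:8 = 131 → 0x83 << 2 → word 0x4e0c
chan:2 = 1 → 0x1 << 0 → word 0x4e0d
word = 0x4e0d → big-endian bytes:
  [0]=0x4e  [1]=0x0d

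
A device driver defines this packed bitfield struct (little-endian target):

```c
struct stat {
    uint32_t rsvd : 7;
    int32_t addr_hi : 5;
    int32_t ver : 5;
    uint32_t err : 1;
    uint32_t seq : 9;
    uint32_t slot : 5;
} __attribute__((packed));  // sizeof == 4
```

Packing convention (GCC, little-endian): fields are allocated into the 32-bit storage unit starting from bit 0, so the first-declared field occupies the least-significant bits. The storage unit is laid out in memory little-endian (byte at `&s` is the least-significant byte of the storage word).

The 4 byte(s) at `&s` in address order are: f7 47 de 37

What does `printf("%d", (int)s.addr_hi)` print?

15

[0]=0xf7 [1]=0x47 [2]=0xde [3]=0x37 (little-endian) → word 0x37de47f7
rsvd:7 @ bit 0 → (0x37de47f7>>0)&0x7f = 0x77
addr_hi:5 @ bit 7 → (0x37de47f7>>7)&0x1f = 0xf  ←
ver:5 @ bit 12 → (0x37de47f7>>12)&0x1f = 0x4
err:1 @ bit 17 → (0x37de47f7>>17)&0x1 = 0x1
seq:9 @ bit 18 → (0x37de47f7>>18)&0x1ff = 0x1f7
slot:5 @ bit 27 → (0x37de47f7>>27)&0x1f = 0x6
addr_hi signed 5b, MSB=0: value = 15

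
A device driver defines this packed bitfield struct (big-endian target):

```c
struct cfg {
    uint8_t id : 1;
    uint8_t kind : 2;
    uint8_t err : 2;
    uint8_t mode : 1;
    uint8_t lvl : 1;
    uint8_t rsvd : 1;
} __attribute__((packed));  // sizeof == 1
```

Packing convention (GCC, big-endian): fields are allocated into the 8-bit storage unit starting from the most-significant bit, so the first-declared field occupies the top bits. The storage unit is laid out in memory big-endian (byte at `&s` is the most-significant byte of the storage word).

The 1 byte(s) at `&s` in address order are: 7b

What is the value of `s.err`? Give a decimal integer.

3

[0]=0x7b (big-endian) → word 0x7b
id:1 @ bit 7 → (0x7b>>7)&0x1 = 0x0
kind:2 @ bit 5 → (0x7b>>5)&0x3 = 0x3
err:2 @ bit 3 → (0x7b>>3)&0x3 = 0x3  ←
mode:1 @ bit 2 → (0x7b>>2)&0x1 = 0x0
lvl:1 @ bit 1 → (0x7b>>1)&0x1 = 0x1
rsvd:1 @ bit 0 → (0x7b>>0)&0x1 = 0x1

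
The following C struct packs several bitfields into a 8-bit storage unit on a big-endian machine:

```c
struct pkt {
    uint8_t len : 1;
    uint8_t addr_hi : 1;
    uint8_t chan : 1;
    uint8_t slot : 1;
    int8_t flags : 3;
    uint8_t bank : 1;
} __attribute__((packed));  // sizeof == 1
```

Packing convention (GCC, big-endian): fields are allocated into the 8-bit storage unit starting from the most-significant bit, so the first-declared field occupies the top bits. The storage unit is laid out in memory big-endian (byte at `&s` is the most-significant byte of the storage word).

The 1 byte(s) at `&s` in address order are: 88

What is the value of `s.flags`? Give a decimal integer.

[0]=0x88 (big-endian) → word 0x88
len [7+:1] = (word>>7) & 0x1 = 1
addr_hi [6+:1] = (word>>6) & 0x1 = 0
chan [5+:1] = (word>>5) & 0x1 = 0
slot [4+:1] = (word>>4) & 0x1 = 0
flags [1+:3] = (word>>1) & 0x7 = 4  ←
bank [0+:1] = (word>>0) & 0x1 = 0
flags signed 3b, MSB=1: 4 - 8 = -4

-4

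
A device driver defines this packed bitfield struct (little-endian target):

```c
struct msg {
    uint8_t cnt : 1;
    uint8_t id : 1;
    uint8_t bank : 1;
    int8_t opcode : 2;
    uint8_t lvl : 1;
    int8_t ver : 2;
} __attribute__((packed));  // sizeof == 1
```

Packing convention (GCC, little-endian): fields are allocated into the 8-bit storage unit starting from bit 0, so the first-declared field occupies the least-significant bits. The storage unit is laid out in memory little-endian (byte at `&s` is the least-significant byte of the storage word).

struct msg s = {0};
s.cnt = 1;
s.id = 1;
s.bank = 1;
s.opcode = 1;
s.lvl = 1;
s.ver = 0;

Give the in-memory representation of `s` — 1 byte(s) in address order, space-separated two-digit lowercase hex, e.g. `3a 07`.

[0+:1] cnt=1 & 0x1 = 0x1; word=0x01
[1+:1] id=1 & 0x1 = 0x1; word=0x03
[2+:1] bank=1 & 0x1 = 0x1; word=0x07
[3+:2] opcode=1 & 0x3 = 0x1; word=0x0f
[5+:1] lvl=1 & 0x1 = 0x1; word=0x2f
[6+:2] ver=0 & 0x3 = 0x0; word=0x2f
word = 0x2f → little-endian bytes:
  [0]=0x2f

2f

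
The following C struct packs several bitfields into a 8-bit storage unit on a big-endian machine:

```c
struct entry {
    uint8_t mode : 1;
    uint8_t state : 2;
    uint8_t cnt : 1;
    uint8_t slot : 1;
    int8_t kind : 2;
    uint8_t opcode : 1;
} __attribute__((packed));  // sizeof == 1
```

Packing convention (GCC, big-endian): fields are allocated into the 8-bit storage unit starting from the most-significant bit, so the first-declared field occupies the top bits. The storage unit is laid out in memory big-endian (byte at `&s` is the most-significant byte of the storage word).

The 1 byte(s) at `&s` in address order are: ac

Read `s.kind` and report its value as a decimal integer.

[0]=0xac (big-endian) → word 0xac
mode:1 @ bit 7 → (0xac>>7)&0x1 = 0x1
state:2 @ bit 5 → (0xac>>5)&0x3 = 0x1
cnt:1 @ bit 4 → (0xac>>4)&0x1 = 0x0
slot:1 @ bit 3 → (0xac>>3)&0x1 = 0x1
kind:2 @ bit 1 → (0xac>>1)&0x3 = 0x2  ←
opcode:1 @ bit 0 → (0xac>>0)&0x1 = 0x0
kind signed 2b, MSB=1: 2 - 4 = -2

-2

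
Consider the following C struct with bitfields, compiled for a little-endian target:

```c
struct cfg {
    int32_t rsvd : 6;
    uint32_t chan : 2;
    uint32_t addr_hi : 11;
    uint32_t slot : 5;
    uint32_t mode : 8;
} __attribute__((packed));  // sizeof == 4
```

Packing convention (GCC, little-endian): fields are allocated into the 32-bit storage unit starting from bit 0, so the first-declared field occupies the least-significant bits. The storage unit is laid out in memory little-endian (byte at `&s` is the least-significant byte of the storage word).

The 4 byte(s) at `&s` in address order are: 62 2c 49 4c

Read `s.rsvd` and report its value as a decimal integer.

-30

[0]=0x62 [1]=0x2c [2]=0x49 [3]=0x4c (little-endian) → word 0x4c492c62
rsvd [0+:6] = (word>>0) & 0x3f = 34  ←
chan [6+:2] = (word>>6) & 0x3 = 1
addr_hi [8+:11] = (word>>8) & 0x7ff = 300
slot [19+:5] = (word>>19) & 0x1f = 9
mode [24+:8] = (word>>24) & 0xff = 76
rsvd signed 6b, MSB=1: 34 - 64 = -30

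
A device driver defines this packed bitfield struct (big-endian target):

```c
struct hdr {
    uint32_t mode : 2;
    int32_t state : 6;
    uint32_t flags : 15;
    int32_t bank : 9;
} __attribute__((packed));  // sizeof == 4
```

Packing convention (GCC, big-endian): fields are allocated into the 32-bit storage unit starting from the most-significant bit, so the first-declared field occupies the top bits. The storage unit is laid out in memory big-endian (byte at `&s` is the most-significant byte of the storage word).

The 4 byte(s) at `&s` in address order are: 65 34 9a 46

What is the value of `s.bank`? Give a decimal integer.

70

[0]=0x65 [1]=0x34 [2]=0x9a [3]=0x46 (big-endian) → word 0x65349a46
mode [30+:2] = (word>>30) & 0x3 = 1
state [24+:6] = (word>>24) & 0x3f = 37
flags [9+:15] = (word>>9) & 0x7fff = 6733
bank [0+:9] = (word>>0) & 0x1ff = 70  ←
bank signed 9b, MSB=0: value = 70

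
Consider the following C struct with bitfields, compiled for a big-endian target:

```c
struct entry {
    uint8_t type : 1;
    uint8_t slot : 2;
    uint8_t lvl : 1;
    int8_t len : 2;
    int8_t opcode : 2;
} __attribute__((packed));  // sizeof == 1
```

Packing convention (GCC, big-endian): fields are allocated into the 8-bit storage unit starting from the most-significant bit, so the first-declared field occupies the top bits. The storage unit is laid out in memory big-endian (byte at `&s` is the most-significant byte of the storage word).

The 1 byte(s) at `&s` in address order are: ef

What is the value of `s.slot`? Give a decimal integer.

3

[0]=0xef (big-endian) → word 0xef
type [7+:1] = (word>>7) & 0x1 = 1
slot [5+:2] = (word>>5) & 0x3 = 3  ←
lvl [4+:1] = (word>>4) & 0x1 = 0
len [2+:2] = (word>>2) & 0x3 = 3
opcode [0+:2] = (word>>0) & 0x3 = 3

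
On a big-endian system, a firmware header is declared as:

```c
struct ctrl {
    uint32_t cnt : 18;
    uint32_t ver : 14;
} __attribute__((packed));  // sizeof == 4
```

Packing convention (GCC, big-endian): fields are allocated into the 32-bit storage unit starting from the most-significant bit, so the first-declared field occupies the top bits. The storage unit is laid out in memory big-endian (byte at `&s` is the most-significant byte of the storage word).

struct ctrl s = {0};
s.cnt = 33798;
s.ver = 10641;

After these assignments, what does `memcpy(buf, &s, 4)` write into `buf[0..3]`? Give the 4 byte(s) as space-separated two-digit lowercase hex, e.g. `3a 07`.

21 01 a9 91

cnt:18 = 33798 → 0x8406 << 14 → word 0x21018000
ver:14 = 10641 → 0x2991 << 0 → word 0x2101a991
word = 0x2101a991 → big-endian bytes:
  [0]=0x21  [1]=0x01  [2]=0xa9  [3]=0x91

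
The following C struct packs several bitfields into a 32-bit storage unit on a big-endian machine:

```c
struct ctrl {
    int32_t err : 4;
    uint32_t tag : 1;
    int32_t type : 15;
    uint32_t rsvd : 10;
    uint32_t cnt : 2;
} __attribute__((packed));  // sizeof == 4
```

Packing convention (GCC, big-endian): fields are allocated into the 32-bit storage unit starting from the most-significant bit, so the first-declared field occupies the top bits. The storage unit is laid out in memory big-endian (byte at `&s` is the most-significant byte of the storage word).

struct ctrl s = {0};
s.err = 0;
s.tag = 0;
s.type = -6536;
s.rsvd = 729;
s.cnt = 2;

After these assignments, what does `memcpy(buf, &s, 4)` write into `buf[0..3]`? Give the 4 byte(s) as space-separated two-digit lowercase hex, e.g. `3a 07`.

err:4 = 0 → 0x0 << 28 → word 0x00000000
tag:1 = 0 → 0x0 << 27 → word 0x00000000
type:15 = -6536 → 0x6678 << 12 → word 0x06678000
rsvd:10 = 729 → 0x2d9 << 2 → word 0x06678b64
cnt:2 = 2 → 0x2 << 0 → word 0x06678b66
word = 0x06678b66 → big-endian bytes:
  [0]=0x06  [1]=0x67  [2]=0x8b  [3]=0x66

06 67 8b 66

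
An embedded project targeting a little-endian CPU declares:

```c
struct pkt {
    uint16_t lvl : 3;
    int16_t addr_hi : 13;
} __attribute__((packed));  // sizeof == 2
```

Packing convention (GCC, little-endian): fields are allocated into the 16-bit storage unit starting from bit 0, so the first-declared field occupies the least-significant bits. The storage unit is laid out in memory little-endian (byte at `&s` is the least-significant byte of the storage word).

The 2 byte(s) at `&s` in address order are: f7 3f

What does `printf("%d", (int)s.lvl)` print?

[0]=0xf7 [1]=0x3f (little-endian) → word 0x3ff7
lvl:3 @ bit 0 → (0x3ff7>>0)&0x7 = 0x7  ←
addr_hi:13 @ bit 3 → (0x3ff7>>3)&0x1fff = 0x7fe

7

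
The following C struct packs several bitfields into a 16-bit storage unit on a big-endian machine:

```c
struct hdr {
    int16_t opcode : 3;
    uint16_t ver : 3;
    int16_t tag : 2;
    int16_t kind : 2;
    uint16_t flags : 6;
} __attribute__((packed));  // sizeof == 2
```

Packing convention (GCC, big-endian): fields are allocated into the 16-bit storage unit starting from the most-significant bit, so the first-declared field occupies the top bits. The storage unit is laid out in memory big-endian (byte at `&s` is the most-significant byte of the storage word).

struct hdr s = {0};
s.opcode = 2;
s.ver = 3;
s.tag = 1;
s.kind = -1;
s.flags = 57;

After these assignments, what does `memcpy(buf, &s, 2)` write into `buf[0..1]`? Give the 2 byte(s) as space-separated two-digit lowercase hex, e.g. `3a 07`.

opcode:3 = 2 → 0x2 << 13 → word 0x4000
ver:3 = 3 → 0x3 << 10 → word 0x4c00
tag:2 = 1 → 0x1 << 8 → word 0x4d00
kind:2 = -1 → 0x3 << 6 → word 0x4dc0
flags:6 = 57 → 0x39 << 0 → word 0x4df9
word = 0x4df9 → big-endian bytes:
  [0]=0x4d  [1]=0xf9

4d f9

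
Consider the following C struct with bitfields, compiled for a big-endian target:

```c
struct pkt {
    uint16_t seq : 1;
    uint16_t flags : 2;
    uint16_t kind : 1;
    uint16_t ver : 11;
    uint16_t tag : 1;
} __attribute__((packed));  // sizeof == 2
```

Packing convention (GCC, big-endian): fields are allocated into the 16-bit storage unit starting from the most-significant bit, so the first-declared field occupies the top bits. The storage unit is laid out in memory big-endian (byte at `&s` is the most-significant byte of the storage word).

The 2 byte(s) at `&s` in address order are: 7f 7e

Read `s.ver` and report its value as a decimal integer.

1983

[0]=0x7f [1]=0x7e (big-endian) → word 0x7f7e
seq [15+:1] = (word>>15) & 0x1 = 0
flags [13+:2] = (word>>13) & 0x3 = 3
kind [12+:1] = (word>>12) & 0x1 = 1
ver [1+:11] = (word>>1) & 0x7ff = 1983  ←
tag [0+:1] = (word>>0) & 0x1 = 0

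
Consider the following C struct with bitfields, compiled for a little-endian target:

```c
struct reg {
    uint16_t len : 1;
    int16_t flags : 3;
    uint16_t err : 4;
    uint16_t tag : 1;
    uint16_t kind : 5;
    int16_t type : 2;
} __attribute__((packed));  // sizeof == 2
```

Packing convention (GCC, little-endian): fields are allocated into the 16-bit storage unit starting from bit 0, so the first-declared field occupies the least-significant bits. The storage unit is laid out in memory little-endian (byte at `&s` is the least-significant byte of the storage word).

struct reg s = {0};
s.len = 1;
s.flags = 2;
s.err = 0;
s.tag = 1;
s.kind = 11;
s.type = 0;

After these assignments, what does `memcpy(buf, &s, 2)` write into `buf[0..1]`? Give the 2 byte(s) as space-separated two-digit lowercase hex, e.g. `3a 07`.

05 17

len (1b) val=1 bits=0x1 at bit 0: 0x0001
flags (3b) val=2 bits=0x2 at bit 1: 0x0005
err (4b) val=0 bits=0x0 at bit 4: 0x0005
tag (1b) val=1 bits=0x1 at bit 8: 0x0105
kind (5b) val=11 bits=0xb at bit 9: 0x1705
type (2b) val=0 bits=0x0 at bit 14: 0x1705
word = 0x1705 → little-endian bytes:
  [0]=0x05  [1]=0x17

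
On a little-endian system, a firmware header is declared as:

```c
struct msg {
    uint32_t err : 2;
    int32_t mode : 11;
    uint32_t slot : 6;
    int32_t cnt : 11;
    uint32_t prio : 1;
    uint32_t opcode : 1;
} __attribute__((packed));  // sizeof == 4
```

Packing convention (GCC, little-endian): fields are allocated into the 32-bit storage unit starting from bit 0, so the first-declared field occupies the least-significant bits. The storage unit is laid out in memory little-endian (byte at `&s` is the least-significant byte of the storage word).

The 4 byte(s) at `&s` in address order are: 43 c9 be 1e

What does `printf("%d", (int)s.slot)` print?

54

[0]=0x43 [1]=0xc9 [2]=0xbe [3]=0x1e (little-endian) → word 0x1ebec943
err:2 @ bit 0 → (0x1ebec943>>0)&0x3 = 0x3
mode:11 @ bit 2 → (0x1ebec943>>2)&0x7ff = 0x250
slot:6 @ bit 13 → (0x1ebec943>>13)&0x3f = 0x36  ←
cnt:11 @ bit 19 → (0x1ebec943>>19)&0x7ff = 0x3d7
prio:1 @ bit 30 → (0x1ebec943>>30)&0x1 = 0x0
opcode:1 @ bit 31 → (0x1ebec943>>31)&0x1 = 0x0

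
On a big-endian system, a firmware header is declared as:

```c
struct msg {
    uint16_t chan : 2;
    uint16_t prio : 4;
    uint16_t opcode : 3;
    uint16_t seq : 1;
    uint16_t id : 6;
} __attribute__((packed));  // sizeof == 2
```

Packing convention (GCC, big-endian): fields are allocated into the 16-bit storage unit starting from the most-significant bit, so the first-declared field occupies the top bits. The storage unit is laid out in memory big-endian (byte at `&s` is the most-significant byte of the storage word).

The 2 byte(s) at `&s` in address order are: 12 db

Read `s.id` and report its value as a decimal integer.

[0]=0x12 [1]=0xdb (big-endian) → word 0x12db
chan:2 @ bit 14 → (0x12db>>14)&0x3 = 0x0
prio:4 @ bit 10 → (0x12db>>10)&0xf = 0x4
opcode:3 @ bit 7 → (0x12db>>7)&0x7 = 0x5
seq:1 @ bit 6 → (0x12db>>6)&0x1 = 0x1
id:6 @ bit 0 → (0x12db>>0)&0x3f = 0x1b  ←

27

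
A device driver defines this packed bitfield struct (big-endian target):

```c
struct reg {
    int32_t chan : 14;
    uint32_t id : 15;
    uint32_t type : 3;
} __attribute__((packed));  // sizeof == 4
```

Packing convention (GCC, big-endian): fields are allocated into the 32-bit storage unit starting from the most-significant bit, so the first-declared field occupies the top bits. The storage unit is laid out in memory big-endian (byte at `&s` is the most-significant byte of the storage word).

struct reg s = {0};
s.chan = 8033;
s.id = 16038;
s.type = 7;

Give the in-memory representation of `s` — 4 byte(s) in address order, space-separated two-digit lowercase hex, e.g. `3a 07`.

chan:14 = 8033 → 0x1f61 << 18 → word 0x7d840000
id:15 = 16038 → 0x3ea6 << 3 → word 0x7d85f530
type:3 = 7 → 0x7 << 0 → word 0x7d85f537
word = 0x7d85f537 → big-endian bytes:
  [0]=0x7d  [1]=0x85  [2]=0xf5  [3]=0x37

7d 85 f5 37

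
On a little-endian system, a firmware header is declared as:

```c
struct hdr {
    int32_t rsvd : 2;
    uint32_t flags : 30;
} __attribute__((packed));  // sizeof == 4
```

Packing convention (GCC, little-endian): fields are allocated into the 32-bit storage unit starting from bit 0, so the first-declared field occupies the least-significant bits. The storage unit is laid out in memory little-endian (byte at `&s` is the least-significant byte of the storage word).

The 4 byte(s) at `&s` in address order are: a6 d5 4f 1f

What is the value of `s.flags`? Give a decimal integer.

[0]=0xa6 [1]=0xd5 [2]=0x4f [3]=0x1f (little-endian) → word 0x1f4fd5a6
rsvd:2 @ bit 0 → (0x1f4fd5a6>>0)&0x3 = 0x2
flags:30 @ bit 2 → (0x1f4fd5a6>>2)&0x3fffffff = 0x7d3f569  ←

131331433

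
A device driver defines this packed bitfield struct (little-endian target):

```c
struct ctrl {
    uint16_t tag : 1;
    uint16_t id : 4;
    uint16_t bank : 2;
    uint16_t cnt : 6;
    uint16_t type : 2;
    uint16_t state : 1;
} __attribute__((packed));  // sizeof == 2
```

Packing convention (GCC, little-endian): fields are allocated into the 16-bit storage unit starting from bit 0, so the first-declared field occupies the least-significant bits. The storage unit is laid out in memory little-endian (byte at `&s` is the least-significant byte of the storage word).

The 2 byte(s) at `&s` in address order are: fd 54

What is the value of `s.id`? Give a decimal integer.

[0]=0xfd [1]=0x54 (little-endian) → word 0x54fd
tag:1 @ bit 0 → (0x54fd>>0)&0x1 = 0x1
id:4 @ bit 1 → (0x54fd>>1)&0xf = 0xe  ←
bank:2 @ bit 5 → (0x54fd>>5)&0x3 = 0x3
cnt:6 @ bit 7 → (0x54fd>>7)&0x3f = 0x29
type:2 @ bit 13 → (0x54fd>>13)&0x3 = 0x2
state:1 @ bit 15 → (0x54fd>>15)&0x1 = 0x0

14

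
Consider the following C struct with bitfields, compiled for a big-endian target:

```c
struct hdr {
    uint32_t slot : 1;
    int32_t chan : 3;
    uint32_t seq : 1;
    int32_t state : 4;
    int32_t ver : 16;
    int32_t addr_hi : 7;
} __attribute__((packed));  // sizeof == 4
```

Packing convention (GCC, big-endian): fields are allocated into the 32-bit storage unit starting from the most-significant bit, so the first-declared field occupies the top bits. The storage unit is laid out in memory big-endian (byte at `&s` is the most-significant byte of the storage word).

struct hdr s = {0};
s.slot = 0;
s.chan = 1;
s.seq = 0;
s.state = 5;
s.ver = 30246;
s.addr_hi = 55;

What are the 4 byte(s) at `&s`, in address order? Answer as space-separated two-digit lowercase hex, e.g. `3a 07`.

slot (1b) val=0 bits=0x0 at bit 31: 0x00000000
chan (3b) val=1 bits=0x1 at bit 28: 0x10000000
seq (1b) val=0 bits=0x0 at bit 27: 0x10000000
state (4b) val=5 bits=0x5 at bit 23: 0x12800000
ver (16b) val=30246 bits=0x7626 at bit 7: 0x12bb1300
addr_hi (7b) val=55 bits=0x37 at bit 0: 0x12bb1337
word = 0x12bb1337 → big-endian bytes:
  [0]=0x12  [1]=0xbb  [2]=0x13  [3]=0x37

12 bb 13 37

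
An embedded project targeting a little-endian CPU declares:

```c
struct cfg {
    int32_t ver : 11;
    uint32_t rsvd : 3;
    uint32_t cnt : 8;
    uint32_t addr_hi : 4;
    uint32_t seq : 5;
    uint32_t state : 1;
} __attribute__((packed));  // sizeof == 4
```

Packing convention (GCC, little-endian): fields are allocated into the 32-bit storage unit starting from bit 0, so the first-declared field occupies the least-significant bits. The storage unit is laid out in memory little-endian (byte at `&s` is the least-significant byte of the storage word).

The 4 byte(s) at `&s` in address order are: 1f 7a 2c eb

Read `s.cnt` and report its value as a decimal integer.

177

[0]=0x1f [1]=0x7a [2]=0x2c [3]=0xeb (little-endian) → word 0xeb2c7a1f
ver [0+:11] = (word>>0) & 0x7ff = 543
rsvd [11+:3] = (word>>11) & 0x7 = 7
cnt [14+:8] = (word>>14) & 0xff = 177  ←
addr_hi [22+:4] = (word>>22) & 0xf = 12
seq [26+:5] = (word>>26) & 0x1f = 26
state [31+:1] = (word>>31) & 0x1 = 1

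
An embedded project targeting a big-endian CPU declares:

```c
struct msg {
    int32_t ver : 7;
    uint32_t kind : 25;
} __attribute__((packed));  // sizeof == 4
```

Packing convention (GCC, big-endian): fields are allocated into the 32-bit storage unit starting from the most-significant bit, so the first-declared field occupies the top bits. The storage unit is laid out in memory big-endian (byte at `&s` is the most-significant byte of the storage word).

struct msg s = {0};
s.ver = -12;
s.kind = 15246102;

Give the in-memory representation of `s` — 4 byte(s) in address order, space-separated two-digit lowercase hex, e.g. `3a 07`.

[25+:7] ver=-12 & 0x7f = 0x74; word=0xe8000000
[0+:25] kind=15246102 & 0x1ffffff = 0xe8a316; word=0xe8e8a316
word = 0xe8e8a316 → big-endian bytes:
  [0]=0xe8  [1]=0xe8  [2]=0xa3  [3]=0x16

e8 e8 a3 16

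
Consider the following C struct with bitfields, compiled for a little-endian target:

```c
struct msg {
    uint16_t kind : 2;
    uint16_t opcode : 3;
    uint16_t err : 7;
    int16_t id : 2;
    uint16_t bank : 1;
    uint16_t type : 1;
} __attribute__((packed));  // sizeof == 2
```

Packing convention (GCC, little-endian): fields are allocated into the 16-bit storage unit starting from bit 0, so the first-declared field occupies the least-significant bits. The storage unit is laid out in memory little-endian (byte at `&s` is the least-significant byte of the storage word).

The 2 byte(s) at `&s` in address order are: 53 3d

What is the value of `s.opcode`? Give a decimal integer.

[0]=0x53 [1]=0x3d (little-endian) → word 0x3d53
kind [0+:2] = (word>>0) & 0x3 = 3
opcode [2+:3] = (word>>2) & 0x7 = 4  ←
err [5+:7] = (word>>5) & 0x7f = 106
id [12+:2] = (word>>12) & 0x3 = 3
bank [14+:1] = (word>>14) & 0x1 = 0
type [15+:1] = (word>>15) & 0x1 = 0

4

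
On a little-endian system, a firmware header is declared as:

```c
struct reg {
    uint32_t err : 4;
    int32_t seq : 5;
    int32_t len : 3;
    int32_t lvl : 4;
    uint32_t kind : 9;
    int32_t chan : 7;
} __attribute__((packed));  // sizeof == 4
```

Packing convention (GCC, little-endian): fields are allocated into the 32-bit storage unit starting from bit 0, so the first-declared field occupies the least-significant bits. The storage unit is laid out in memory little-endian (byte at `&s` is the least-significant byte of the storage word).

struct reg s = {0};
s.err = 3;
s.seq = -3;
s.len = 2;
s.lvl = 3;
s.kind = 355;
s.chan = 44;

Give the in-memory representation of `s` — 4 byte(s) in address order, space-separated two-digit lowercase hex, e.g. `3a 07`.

d3 35 63 59

err (4b) val=3 bits=0x3 at bit 0: 0x00000003
seq (5b) val=-3 bits=0x1d at bit 4: 0x000001d3
len (3b) val=2 bits=0x2 at bit 9: 0x000005d3
lvl (4b) val=3 bits=0x3 at bit 12: 0x000035d3
kind (9b) val=355 bits=0x163 at bit 16: 0x016335d3
chan (7b) val=44 bits=0x2c at bit 25: 0x596335d3
word = 0x596335d3 → little-endian bytes:
  [0]=0xd3  [1]=0x35  [2]=0x63  [3]=0x59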